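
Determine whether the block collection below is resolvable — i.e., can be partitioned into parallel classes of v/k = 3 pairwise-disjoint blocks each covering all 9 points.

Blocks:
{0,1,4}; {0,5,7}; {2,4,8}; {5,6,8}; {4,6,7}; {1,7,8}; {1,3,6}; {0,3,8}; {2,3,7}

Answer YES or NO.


v = 9, block size k = 3, number of blocks = 9.
For resolvability, blocks must partition into parallel classes of size v/k = 3.
Total blocks must therefore be a multiple of 3: 9 = 3·3 + 0 ⇒ divisible ✓.
Consider block {4,6,7}. The only other block(s) in the collection disjoint from it are {0,3,8} — just 1 block(s). Any parallel class containing {4,6,7} would need 2 other blocks each disjoint from it, so no parallel class of size 3 can contain {4,6,7}.
Since every block must belong to some parallel class in a resolution, the collection cannot be partitioned into parallel classes.
Resolvable? NO.

NO


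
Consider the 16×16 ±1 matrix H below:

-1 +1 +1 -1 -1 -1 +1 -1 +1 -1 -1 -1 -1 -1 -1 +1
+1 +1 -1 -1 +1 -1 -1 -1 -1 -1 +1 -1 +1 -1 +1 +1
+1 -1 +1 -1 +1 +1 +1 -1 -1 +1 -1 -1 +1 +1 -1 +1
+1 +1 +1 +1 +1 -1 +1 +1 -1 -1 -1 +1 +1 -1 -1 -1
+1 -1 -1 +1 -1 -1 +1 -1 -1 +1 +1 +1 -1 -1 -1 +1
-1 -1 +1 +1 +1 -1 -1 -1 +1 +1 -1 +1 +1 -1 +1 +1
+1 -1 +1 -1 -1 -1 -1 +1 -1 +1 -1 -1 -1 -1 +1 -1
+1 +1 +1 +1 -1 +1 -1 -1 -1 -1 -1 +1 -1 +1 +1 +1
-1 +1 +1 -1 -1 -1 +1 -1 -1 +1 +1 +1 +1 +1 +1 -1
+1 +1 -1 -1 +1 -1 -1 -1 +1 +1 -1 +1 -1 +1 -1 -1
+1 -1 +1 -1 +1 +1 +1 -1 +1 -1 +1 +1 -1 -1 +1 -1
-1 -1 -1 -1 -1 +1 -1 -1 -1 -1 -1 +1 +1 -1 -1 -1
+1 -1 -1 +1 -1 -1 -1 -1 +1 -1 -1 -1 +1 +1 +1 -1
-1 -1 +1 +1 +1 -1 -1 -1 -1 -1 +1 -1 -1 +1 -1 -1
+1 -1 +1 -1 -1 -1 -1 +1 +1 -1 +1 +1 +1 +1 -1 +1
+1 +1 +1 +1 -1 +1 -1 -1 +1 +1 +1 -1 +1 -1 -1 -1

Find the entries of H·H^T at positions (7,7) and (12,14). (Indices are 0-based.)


Row 7 of H: [1, 1, 1, 1, -1, 1, -1, -1, -1, -1, -1, 1, -1, 1, 1, 1].
Row 12 of H: [1, -1, -1, 1, -1, -1, -1, -1, 1, -1, -1, -1, 1, 1, 1, -1].
Row 14 of H: [1, -1, 1, -1, -1, -1, -1, 1, 1, -1, 1, 1, 1, 1, -1, 1].
(H·H^T)[7][7] = Σ_j H[7][j]·H[7][j] = (1)² + (1)² + (1)² + (1)² + (-1)² + (1)² + (-1)² + (-1)² + (-1)² + (-1)² + (-1)² + (1)² + (-1)² + (1)² + (1)² + (1)² = 1 + 1 + 1 + 1 + 1 + 1 + 1 + 1 + 1 + 1 + 1 + 1 + 1 + 1 + 1 + 1 = 16.
(H·H^T)[12][14] = Σ_j H[12][j]·H[14][j] = (1)·(1) + (-1)·(-1) + (-1)·(1) + (1)·(-1) + (-1)·(-1) + (-1)·(-1) + (-1)·(-1) + (-1)·(1) + (1)·(1) + (-1)·(-1) + (-1)·(1) + (-1)·(1) + (1)·(1) + (1)·(1) + (1)·(-1) + (-1)·(1) = 1 + 1 + -1 + -1 + 1 + 1 + 1 + -1 + 1 + 1 + -1 + -1 + 1 + 1 + -1 + -1 = 2.
Rows 12 and 14 are not orthogonal (dot product = 2 ≠ 0), so H is not a Hadamard matrix.

(7,7) entry = 16; (12,14) entry = 2.


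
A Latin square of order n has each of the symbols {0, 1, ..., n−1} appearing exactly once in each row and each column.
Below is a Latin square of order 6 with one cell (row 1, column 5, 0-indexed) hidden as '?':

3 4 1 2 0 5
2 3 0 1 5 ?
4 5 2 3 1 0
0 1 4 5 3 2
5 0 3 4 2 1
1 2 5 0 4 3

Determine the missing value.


Row 1 contains symbols [0, 1, 2, 3, 5] — missing [4].
Column 5 contains symbols [0, 1, 2, 3, 5] — missing [4].
The missing symbol must appear in both missing sets; intersection = [4].
Therefore the hidden value is 4.

Missing value = 4.


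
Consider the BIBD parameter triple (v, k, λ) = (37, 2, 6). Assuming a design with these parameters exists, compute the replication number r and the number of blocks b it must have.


Any 2-(v, k, λ) BIBD satisfies two necessary conditions:
  (i)  Each point sits in r blocks, and counting incidences through any fixed point gives r(k − 1) = λ(v − 1), so r = λ(v − 1)/(k − 1).
  (ii) Total incidences bk = vr, so b = vr/k.
Step 1: r = λ(v − 1)/(k − 1) = 6·(37 − 1)/(2 − 1) = 6·36/1 = 216/1 = 216.
Step 2: b = vr/k = 37·216/2 = 7992/2 = 3996.
Check integrality: r = 216 ∈ Z ✓, b = 3996 ∈ Z ✓.
(These identities are necessary conditions: they determine r and b for any design with these parameters, but do not by themselves prove that one exists.)

r = 216, b = 3996.


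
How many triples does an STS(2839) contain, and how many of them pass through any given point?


An STS(v) is a 2-(v, 3, 1) BIBD: block size k = 3, λ = 1.
Replication: r(k − 1) = λ(v − 1) ⇒ r·2 = 2839 − 1 = 2838 ⇒ r = 1419.
Block count: b = v(v − 1)/6 = 2839·2838/6 = 8057082/6 = 1342847.
(Check via bk = vr: 1342847·3 = 4028541 = 2839·1419 = 4028541 ✓.)

r = 1419, b = 1342847.


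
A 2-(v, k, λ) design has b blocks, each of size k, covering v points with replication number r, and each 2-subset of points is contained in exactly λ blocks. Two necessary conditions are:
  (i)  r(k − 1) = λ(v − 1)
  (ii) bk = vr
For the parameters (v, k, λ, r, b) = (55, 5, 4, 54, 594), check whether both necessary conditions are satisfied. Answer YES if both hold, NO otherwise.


Condition (i): r(k − 1) = 54·4 = 216; λ(v − 1) = 4·54 = 216. Match? YES.
Condition (ii): bk = 594·5 = 2970; vr = 55·54 = 2970. Match? YES.
Both conditions hold? YES.

YES


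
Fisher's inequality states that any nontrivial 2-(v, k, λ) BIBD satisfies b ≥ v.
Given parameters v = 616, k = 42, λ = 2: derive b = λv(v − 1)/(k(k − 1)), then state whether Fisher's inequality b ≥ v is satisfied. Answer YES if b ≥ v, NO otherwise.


b = λv(v − 1)/(k(k − 1)) = 2·616·615/(42·41) = 757680/1722 = 440.
Compare with v = 616: b < v, so Fisher's inequality fails.

NO


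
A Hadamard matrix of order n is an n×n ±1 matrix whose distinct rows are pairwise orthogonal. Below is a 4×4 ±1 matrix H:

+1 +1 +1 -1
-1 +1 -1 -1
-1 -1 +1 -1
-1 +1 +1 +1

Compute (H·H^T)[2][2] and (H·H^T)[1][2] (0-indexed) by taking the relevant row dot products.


Row 1 of H: [-1, 1, -1, -1].
Row 2 of H: [-1, -1, 1, -1].
(H·H^T)[2][2] = Σ_j H[2][j]·H[2][j] = (-1)² + (-1)² + (1)² + (-1)² = 1 + 1 + 1 + 1 = 4.
(H·H^T)[1][2] = Σ_j H[1][j]·H[2][j] = (-1)·(-1) + (1)·(-1) + (-1)·(1) + (-1)·(-1) = 1 + -1 + -1 + 1 = 0.
So rows 1 and 2 are orthogonal; the diagonal entry equals n = 4.

(2,2) entry = 4; (1,2) entry = 0.


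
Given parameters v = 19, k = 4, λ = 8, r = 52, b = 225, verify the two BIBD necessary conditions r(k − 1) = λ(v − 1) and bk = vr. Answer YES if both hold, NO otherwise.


Condition (i): r(k − 1) = 52·3 = 156; λ(v − 1) = 8·18 = 144. Match? NO.
Condition (ii): bk = 225·4 = 900; vr = 19·52 = 988. Match? NO.
Both conditions hold? NO.

NO


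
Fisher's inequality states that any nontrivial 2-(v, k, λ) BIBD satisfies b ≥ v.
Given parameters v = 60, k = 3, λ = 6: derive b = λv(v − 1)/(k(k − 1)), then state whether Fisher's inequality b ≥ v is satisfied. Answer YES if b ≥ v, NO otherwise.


b = λv(v − 1)/(k(k − 1)) = 6·60·59/(3·2) = 21240/6 = 3540.
Compare with v = 60: b ≥ v, so Fisher's inequality holds.

YES


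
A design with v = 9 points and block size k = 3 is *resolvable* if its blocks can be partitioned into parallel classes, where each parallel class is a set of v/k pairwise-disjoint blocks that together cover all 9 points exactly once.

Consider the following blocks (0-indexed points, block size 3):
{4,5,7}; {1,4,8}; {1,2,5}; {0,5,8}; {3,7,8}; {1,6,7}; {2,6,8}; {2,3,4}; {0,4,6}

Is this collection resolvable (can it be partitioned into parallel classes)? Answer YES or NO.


v = 9, block size k = 3, number of blocks = 9.
For resolvability, blocks must partition into parallel classes of size v/k = 3.
Total blocks must therefore be a multiple of 3: 9 = 3·3 + 0 ⇒ divisible ✓.
Consider block {4,5,7}. The only other block(s) in the collection disjoint from it are {2,6,8} — just 1 block(s). Any parallel class containing {4,5,7} would need 2 other blocks each disjoint from it, so no parallel class of size 3 can contain {4,5,7}.
Since every block must belong to some parallel class in a resolution, the collection cannot be partitioned into parallel classes.
Resolvable? NO.

NO


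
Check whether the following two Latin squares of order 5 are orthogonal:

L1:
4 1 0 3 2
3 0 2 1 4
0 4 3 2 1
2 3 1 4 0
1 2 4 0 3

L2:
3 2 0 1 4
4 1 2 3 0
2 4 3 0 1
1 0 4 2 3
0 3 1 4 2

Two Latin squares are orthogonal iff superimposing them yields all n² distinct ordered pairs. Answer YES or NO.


Form the n² = 25 superimposed pairs (L1[i][j], L2[i][j]), row by row (rows and columns indexed from 0):
row 0: (4,3) (1,2) (0,0) (3,1) (2,4)
row 1: (3,4) (0,1) (2,2) (1,3) (4,0)
row 2: (0,2) (4,4) (3,3) (2,0) (1,1)
row 3: (2,1) (3,0) (1,4) (4,2) (0,3)
row 4: (1,0) (2,3) (4,1) (0,4) (3,2)
Orthogonality requires all 25 pairs distinct.
Check by first coordinate: for each symbol s of L1, list the L2 entries in the n cells where L1 = s; they must all differ.
  L1 = 0: L2 entries (in reading order) 0, 1, 2, 3, 4 — all 5 distinct ✓
  L1 = 1: L2 entries (in reading order) 2, 3, 1, 4, 0 — all 5 distinct ✓
  L1 = 2: L2 entries (in reading order) 4, 2, 0, 1, 3 — all 5 distinct ✓
  L1 = 3: L2 entries (in reading order) 1, 4, 3, 0, 2 — all 5 distinct ✓
  L1 = 4: L2 entries (in reading order) 3, 0, 4, 2, 1 — all 5 distinct ✓
Every symbol of L1 meets every symbol of L2 exactly once, so all 25 pairs are distinct (25 of 25).
Conclusion: YES.

YES


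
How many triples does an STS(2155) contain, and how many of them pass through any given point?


An STS(v) is a 2-(v, 3, 1) BIBD: block size k = 3, λ = 1.
Replication: r(k − 1) = λ(v − 1) ⇒ r·2 = 2155 − 1 = 2154 ⇒ r = 1077.
Block count: b = v(v − 1)/6 = 2155·2154/6 = 4641870/6 = 773645.
(Check via bk = vr: 773645·3 = 2320935 = 2155·1077 = 2320935 ✓.)

r = 1077, b = 773645.


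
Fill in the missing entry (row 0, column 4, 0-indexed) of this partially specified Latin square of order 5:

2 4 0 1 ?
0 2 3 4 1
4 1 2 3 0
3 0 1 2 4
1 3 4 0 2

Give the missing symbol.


Row 0 contains symbols [0, 1, 2, 4] — missing [3].
Column 4 contains symbols [0, 1, 2, 4] — missing [3].
The missing symbol must appear in both missing sets; intersection = [3].
Therefore the hidden value is 3.

Missing value = 3.


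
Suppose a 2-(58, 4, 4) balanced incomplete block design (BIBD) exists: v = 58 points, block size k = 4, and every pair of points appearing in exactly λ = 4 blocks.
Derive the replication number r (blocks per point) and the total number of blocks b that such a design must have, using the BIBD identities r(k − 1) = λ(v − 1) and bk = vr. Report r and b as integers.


Any 2-(v, k, λ) BIBD satisfies two necessary conditions:
  (i)  Each point sits in r blocks, and counting incidences through any fixed point gives r(k − 1) = λ(v − 1), so r = λ(v − 1)/(k − 1).
  (ii) Total incidences bk = vr, so b = vr/k.
Step 1: r = λ(v − 1)/(k − 1) = 4·(58 − 1)/(4 − 1) = 4·57/3 = 228/3 = 76.
Step 2: b = vr/k = 58·76/4 = 4408/4 = 1102.
Check integrality: r = 76 ∈ Z ✓, b = 1102 ∈ Z ✓.
(These identities are necessary conditions: they determine r and b for any design with these parameters, but do not by themselves prove that one exists.)

r = 76, b = 1102.


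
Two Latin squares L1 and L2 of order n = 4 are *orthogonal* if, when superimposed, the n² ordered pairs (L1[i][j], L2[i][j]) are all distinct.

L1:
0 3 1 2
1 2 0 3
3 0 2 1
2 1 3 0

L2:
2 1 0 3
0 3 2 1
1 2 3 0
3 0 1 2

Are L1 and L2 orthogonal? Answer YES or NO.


Form the n² = 16 superimposed pairs (L1[i][j], L2[i][j]), row by row (rows and columns indexed from 0):
row 0: (0,2) (3,1) (1,0) (2,3)
row 1: (1,0) (2,3) (0,2) (3,1)
row 2: (3,1) (0,2) (2,3) (1,0)
row 3: (2,3) (1,0) (3,1) (0,2)
Orthogonality requires all 16 pairs distinct.
But the pair (1,0) repeats: cell (0,2) has L1 = 1, L2 = 0, and cell (1,0) has L1 = 1, L2 = 0.
A repeated pair means some other pair never occurs (only 4 distinct pairs out of 16), so the squares are not orthogonal.
Conclusion: NO.

NO


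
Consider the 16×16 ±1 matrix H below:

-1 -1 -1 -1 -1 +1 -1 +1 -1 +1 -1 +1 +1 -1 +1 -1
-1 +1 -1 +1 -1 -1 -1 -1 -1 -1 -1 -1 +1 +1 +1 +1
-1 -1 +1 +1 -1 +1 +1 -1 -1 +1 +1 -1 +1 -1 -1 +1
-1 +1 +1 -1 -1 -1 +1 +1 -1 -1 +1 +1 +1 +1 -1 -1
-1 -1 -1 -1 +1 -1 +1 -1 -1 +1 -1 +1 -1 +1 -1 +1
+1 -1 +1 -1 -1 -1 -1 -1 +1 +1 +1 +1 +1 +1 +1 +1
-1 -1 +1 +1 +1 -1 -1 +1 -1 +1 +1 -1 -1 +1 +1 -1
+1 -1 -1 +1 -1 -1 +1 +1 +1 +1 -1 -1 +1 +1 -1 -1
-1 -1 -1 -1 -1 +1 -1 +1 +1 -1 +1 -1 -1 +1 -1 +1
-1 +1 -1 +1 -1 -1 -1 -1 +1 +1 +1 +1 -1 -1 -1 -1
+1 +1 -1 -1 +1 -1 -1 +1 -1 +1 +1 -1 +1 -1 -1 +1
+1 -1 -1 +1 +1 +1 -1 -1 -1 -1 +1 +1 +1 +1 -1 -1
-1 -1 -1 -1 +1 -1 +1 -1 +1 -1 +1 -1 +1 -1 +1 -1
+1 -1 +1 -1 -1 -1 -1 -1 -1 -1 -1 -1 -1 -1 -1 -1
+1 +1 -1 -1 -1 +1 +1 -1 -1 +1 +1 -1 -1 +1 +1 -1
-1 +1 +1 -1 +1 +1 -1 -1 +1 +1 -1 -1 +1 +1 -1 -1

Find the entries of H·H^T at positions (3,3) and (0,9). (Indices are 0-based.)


Row 0 of H: [-1, -1, -1, -1, -1, 1, -1, 1, -1, 1, -1, 1, 1, -1, 1, -1].
Row 3 of H: [-1, 1, 1, -1, -1, -1, 1, 1, -1, -1, 1, 1, 1, 1, -1, -1].
Row 9 of H: [-1, 1, -1, 1, -1, -1, -1, -1, 1, 1, 1, 1, -1, -1, -1, -1].
(H·H^T)[3][3] = Σ_j H[3][j]·H[3][j] = (-1)² + (1)² + (1)² + (-1)² + (-1)² + (-1)² + (1)² + (1)² + (-1)² + (-1)² + (1)² + (1)² + (1)² + (1)² + (-1)² + (-1)² = 1 + 1 + 1 + 1 + 1 + 1 + 1 + 1 + 1 + 1 + 1 + 1 + 1 + 1 + 1 + 1 = 16.
(H·H^T)[0][9] = Σ_j H[0][j]·H[9][j] = (-1)·(-1) + (-1)·(1) + (-1)·(-1) + (-1)·(1) + (-1)·(-1) + (1)·(-1) + (-1)·(-1) + (1)·(-1) + (-1)·(1) + (1)·(1) + (-1)·(1) + (1)·(1) + (1)·(-1) + (-1)·(-1) + (1)·(-1) + (-1)·(-1) = 1 + -1 + 1 + -1 + 1 + -1 + 1 + -1 + -1 + 1 + -1 + 1 + -1 + 1 + -1 + 1 = 0.
So rows 0 and 9 are orthogonal; the diagonal entry equals n = 16.

(3,3) entry = 16; (0,9) entry = 0.


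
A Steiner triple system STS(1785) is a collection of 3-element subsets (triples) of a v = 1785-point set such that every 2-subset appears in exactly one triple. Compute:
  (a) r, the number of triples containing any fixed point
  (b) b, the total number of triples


An STS(v) is a 2-(v, 3, 1) BIBD: block size k = 3, λ = 1.
Replication: r(k − 1) = λ(v − 1) ⇒ r·2 = 1785 − 1 = 1784 ⇒ r = 892.
Block count: bk = vr ⇒ b·3 = 1785·892 = 1592220 ⇒ b = 530740.
(Check via b = v(v − 1)/6 = 1785·1784/6 = 3184440/6 = 530740.)

r = 892, b = 530740.


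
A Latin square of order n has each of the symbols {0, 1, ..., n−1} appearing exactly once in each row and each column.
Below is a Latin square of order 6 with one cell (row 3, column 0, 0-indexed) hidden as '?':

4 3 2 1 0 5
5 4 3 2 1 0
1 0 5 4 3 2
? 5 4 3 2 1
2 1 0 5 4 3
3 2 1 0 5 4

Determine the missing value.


Row 3 contains symbols [1, 2, 3, 4, 5] — missing [0].
Column 0 contains symbols [1, 2, 3, 4, 5] — missing [0].
The missing symbol must appear in both missing sets; intersection = [0].
Therefore the hidden value is 0.

Missing value = 0.


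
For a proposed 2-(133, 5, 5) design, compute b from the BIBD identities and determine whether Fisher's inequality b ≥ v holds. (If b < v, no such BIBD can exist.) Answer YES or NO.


r = λ(v − 1)/(k − 1) = 5·132/4 = 165.
b = vr/k = 133·165/5 = 4389.
Fisher's inequality: b ≥ v ⇔ 4389 ≥ 133? YES.

YES


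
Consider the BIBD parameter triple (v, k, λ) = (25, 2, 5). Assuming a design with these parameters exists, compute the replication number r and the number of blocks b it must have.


Any 2-(v, k, λ) BIBD satisfies two necessary conditions:
  (i)  Each point sits in r blocks, and counting incidences through any fixed point gives r(k − 1) = λ(v − 1), so r = λ(v − 1)/(k − 1).
  (ii) Total incidences bk = vr, so b = vr/k.
Step 1: r = λ(v − 1)/(k − 1) = 5·(25 − 1)/(2 − 1) = 5·24/1 = 120/1 = 120.
Step 2: b = vr/k = 25·120/2 = 3000/2 = 1500.
Check integrality: r = 120 ∈ Z ✓, b = 1500 ∈ Z ✓.
(These identities are necessary conditions: they determine r and b for any design with these parameters, but do not by themselves prove that one exists.)

r = 120, b = 1500.


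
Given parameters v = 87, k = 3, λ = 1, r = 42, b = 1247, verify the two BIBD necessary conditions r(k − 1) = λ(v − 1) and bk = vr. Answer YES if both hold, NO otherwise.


Condition (i): r(k − 1) = 42·2 = 84; λ(v − 1) = 1·86 = 86. Match? NO.
Condition (ii): bk = 1247·3 = 3741; vr = 87·42 = 3654. Match? NO.
Both conditions hold? NO.

NO


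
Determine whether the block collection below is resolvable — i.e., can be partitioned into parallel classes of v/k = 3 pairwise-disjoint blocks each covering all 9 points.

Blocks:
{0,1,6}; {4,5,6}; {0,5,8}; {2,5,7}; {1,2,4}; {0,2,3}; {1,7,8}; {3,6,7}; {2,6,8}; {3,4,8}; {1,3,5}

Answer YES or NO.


v = 9, block size k = 3, number of blocks = 11.
For resolvability, blocks must partition into parallel classes of size v/k = 3.
Total blocks must therefore be a multiple of 3: 11 = 3·3 + 2 ⇒ not divisible ✗.
Resolvable? NO.

NO


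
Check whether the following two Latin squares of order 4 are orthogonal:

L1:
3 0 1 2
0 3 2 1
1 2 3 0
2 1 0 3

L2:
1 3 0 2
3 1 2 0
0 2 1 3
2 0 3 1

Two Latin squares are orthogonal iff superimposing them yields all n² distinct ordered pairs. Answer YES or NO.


Form the n² = 16 superimposed pairs (L1[i][j], L2[i][j]), row by row (rows and columns indexed from 0):
row 0: (3,1) (0,3) (1,0) (2,2)
row 1: (0,3) (3,1) (2,2) (1,0)
row 2: (1,0) (2,2) (3,1) (0,3)
row 3: (2,2) (1,0) (0,3) (3,1)
Orthogonality requires all 16 pairs distinct.
But the pair (0,3) repeats: cell (0,1) has L1 = 0, L2 = 3, and cell (1,0) has L1 = 0, L2 = 3.
A repeated pair means some other pair never occurs (only 4 distinct pairs out of 16), so the squares are not orthogonal.
Conclusion: NO.

NO


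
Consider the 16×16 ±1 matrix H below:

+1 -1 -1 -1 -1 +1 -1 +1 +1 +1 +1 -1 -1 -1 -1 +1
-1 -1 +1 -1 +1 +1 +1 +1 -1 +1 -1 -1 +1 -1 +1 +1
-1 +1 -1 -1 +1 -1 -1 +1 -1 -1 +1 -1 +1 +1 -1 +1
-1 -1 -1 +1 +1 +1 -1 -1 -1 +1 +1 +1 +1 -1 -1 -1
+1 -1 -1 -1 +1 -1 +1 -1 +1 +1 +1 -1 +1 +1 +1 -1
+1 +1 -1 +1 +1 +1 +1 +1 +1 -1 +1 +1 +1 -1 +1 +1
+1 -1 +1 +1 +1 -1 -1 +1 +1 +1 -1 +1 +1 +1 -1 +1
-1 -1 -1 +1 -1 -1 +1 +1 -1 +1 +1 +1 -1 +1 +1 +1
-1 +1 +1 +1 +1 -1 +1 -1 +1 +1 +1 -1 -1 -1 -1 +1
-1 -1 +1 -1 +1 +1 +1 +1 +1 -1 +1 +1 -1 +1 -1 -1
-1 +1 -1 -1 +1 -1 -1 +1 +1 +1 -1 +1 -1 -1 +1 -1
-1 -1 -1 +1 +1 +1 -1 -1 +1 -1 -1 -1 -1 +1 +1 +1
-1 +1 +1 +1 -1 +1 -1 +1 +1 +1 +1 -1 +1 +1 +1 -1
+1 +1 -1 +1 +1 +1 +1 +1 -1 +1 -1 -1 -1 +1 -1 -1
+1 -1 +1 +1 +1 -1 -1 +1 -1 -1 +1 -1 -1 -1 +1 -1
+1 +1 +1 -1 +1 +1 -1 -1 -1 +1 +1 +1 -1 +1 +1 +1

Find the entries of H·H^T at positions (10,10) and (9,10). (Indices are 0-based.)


Row 9 of H: [-1, -1, 1, -1, 1, 1, 1, 1, 1, -1, 1, 1, -1, 1, -1, -1].
Row 10 of H: [-1, 1, -1, -1, 1, -1, -1, 1, 1, 1, -1, 1, -1, -1, 1, -1].
(H·H^T)[10][10] = Σ_j H[10][j]·H[10][j] = (-1)² + (1)² + (-1)² + (-1)² + (1)² + (-1)² + (-1)² + (1)² + (1)² + (1)² + (-1)² + (1)² + (-1)² + (-1)² + (1)² + (-1)² = 1 + 1 + 1 + 1 + 1 + 1 + 1 + 1 + 1 + 1 + 1 + 1 + 1 + 1 + 1 + 1 = 16.
(H·H^T)[9][10] = Σ_j H[9][j]·H[10][j] = (-1)·(-1) + (-1)·(1) + (1)·(-1) + (-1)·(-1) + (1)·(1) + (1)·(-1) + (1)·(-1) + (1)·(1) + (1)·(1) + (-1)·(1) + (1)·(-1) + (1)·(1) + (-1)·(-1) + (1)·(-1) + (-1)·(1) + (-1)·(-1) = 1 + -1 + -1 + 1 + 1 + -1 + -1 + 1 + 1 + -1 + -1 + 1 + 1 + -1 + -1 + 1 = 0.
So rows 9 and 10 are orthogonal; the diagonal entry equals n = 16.

(10,10) entry = 16; (9,10) entry = 0.


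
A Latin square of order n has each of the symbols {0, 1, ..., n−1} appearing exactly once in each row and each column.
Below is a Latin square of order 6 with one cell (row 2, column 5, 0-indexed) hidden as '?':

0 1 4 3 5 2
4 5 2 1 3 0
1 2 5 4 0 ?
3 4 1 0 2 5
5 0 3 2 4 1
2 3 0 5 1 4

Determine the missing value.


Row 2 contains symbols [0, 1, 2, 4, 5] — missing [3].
Column 5 contains symbols [0, 1, 2, 4, 5] — missing [3].
The missing symbol must appear in both missing sets; intersection = [3].
Therefore the hidden value is 3.

Missing value = 3.


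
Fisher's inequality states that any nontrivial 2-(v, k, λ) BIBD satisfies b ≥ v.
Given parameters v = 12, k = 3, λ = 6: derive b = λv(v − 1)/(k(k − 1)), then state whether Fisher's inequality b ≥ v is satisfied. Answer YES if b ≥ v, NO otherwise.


r = λ(v − 1)/(k − 1) = 6·11/2 = 33.
b = vr/k = 12·33/3 = 132.
Fisher's inequality: b ≥ v ⇔ 132 ≥ 12? YES.

YES


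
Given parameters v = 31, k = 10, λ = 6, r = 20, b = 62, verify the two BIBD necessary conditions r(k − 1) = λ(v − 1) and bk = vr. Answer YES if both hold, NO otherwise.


Condition (i): r(k − 1) = 20·9 = 180; λ(v − 1) = 6·30 = 180. Match? YES.
Condition (ii): bk = 62·10 = 620; vr = 31·20 = 620. Match? YES.
Both conditions hold? YES.

YES


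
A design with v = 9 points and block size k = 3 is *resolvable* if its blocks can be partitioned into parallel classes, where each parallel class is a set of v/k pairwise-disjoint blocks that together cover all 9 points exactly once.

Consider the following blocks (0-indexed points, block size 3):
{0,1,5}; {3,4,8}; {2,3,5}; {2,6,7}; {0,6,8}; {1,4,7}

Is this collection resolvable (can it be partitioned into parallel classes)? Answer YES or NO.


v = 9, block size k = 3, number of blocks = 6.
For resolvability, blocks must partition into parallel classes of size v/k = 3.
Total blocks must therefore be a multiple of 3: 6 = 3·2 + 0 ⇒ divisible ✓.
Greedy packing gives 2 candidate class(es). Each should be a full parallel class (size 3, covers all 9 points).
  Class 1 (3 blocks): {0,1,5}; {3,4,8}; {2,6,7}. Points covered: [0, 1, 2, 3, 4, 5, 6, 7, 8].
  Class 2 (3 blocks): {2,3,5}; {0,6,8}; {1,4,7}. Points covered: [0, 1, 2, 3, 4, 5, 6, 7, 8].
All classes full (size 3)? YES. All classes cover every point? YES.
Resolvable? YES.

YES


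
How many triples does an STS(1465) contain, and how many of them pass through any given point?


An STS(v) is a 2-(v, 3, 1) BIBD: block size k = 3, λ = 1.
Replication: r(k − 1) = λ(v − 1) ⇒ r·2 = 1465 − 1 = 1464 ⇒ r = 732.
Block count: b = v(v − 1)/6 = 1465·1464/6 = 2144760/6 = 357460.
(Check via bk = vr: 357460·3 = 1072380 = 1465·732 = 1072380 ✓.)

r = 732, b = 357460.


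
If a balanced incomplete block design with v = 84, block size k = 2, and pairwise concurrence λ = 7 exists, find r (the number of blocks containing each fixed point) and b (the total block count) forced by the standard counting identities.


Any 2-(v, k, λ) BIBD satisfies two necessary conditions:
  (i)  Each point sits in r blocks, and counting incidences through any fixed point gives r(k − 1) = λ(v − 1), so r = λ(v − 1)/(k − 1).
  (ii) Total incidences bk = vr, so b = vr/k.
Step 1: r = λ(v − 1)/(k − 1) = 7·(84 − 1)/(2 − 1) = 7·83/1 = 581/1 = 581.
Step 2: b = vr/k = 84·581/2 = 48804/2 = 24402.
Check integrality: r = 581 ∈ Z ✓, b = 24402 ∈ Z ✓.
(These identities are necessary conditions: they determine r and b for any design with these parameters, but do not by themselves prove that one exists.)

r = 581, b = 24402.


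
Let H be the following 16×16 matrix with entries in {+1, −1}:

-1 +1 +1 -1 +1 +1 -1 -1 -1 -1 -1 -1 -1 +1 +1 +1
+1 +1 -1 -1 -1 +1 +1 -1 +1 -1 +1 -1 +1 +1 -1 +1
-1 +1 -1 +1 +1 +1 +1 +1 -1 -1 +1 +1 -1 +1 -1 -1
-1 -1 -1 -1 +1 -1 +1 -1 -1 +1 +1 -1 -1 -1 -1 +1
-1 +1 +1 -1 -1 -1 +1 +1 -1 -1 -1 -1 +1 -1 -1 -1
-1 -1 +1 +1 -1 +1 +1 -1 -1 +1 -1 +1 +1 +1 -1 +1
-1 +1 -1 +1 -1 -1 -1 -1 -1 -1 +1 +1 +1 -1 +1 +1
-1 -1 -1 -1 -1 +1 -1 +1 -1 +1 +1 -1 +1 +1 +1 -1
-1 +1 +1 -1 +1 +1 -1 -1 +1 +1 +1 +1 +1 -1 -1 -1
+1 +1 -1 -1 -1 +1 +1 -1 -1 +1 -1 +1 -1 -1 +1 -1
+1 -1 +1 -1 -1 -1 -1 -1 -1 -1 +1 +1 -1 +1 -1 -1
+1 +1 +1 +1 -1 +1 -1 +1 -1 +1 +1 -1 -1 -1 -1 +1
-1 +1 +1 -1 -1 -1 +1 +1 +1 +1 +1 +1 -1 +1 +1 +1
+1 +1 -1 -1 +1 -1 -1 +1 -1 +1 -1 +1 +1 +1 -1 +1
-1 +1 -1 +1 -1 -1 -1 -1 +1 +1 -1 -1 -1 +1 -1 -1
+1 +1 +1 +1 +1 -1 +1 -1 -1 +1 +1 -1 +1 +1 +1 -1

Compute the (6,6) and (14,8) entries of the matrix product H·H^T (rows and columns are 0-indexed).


Row 6 of H: [-1, 1, -1, 1, -1, -1, -1, -1, -1, -1, 1, 1, 1, -1, 1, 1].
Row 8 of H: [-1, 1, 1, -1, 1, 1, -1, -1, 1, 1, 1, 1, 1, -1, -1, -1].
Row 14 of H: [-1, 1, -1, 1, -1, -1, -1, -1, 1, 1, -1, -1, -1, 1, -1, -1].
(H·H^T)[6][6] = Σ_j H[6][j]·H[6][j] = (-1)² + (1)² + (-1)² + (1)² + (-1)² + (-1)² + (-1)² + (-1)² + (-1)² + (-1)² + (1)² + (1)² + (1)² + (-1)² + (1)² + (1)² = 1 + 1 + 1 + 1 + 1 + 1 + 1 + 1 + 1 + 1 + 1 + 1 + 1 + 1 + 1 + 1 = 16.
(H·H^T)[14][8] = Σ_j H[14][j]·H[8][j] = (-1)·(-1) + (1)·(1) + (-1)·(1) + (1)·(-1) + (-1)·(1) + (-1)·(1) + (-1)·(-1) + (-1)·(-1) + (1)·(1) + (1)·(1) + (-1)·(1) + (-1)·(1) + (-1)·(1) + (1)·(-1) + (-1)·(-1) + (-1)·(-1) = 1 + 1 + -1 + -1 + -1 + -1 + 1 + 1 + 1 + 1 + -1 + -1 + -1 + -1 + 1 + 1 = 0.
So rows 14 and 8 are orthogonal; the diagonal entry equals n = 16.

(6,6) entry = 16; (14,8) entry = 0.


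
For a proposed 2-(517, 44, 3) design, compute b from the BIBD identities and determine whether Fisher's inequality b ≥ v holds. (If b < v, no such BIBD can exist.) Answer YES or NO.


b = λv(v − 1)/(k(k − 1)) = 3·517·516/(44·43) = 800316/1892 = 423.
Compare with v = 517: b < v, so Fisher's inequality fails.

NO


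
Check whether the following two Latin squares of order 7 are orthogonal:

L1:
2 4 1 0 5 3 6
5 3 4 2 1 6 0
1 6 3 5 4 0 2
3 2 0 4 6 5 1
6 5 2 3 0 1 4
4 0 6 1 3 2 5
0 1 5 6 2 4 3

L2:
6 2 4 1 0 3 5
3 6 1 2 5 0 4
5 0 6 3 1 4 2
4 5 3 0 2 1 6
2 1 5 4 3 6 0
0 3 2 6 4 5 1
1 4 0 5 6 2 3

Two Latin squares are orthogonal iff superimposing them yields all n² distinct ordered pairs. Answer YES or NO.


Form the n² = 49 superimposed pairs (L1[i][j], L2[i][j]), row by row (rows and columns indexed from 0):
row 0: (2,6) (4,2) (1,4) (0,1) (5,0) (3,3) (6,5)
row 1: (5,3) (3,6) (4,1) (2,2) (1,5) (6,0) (0,4)
row 2: (1,5) (6,0) (3,6) (5,3) (4,1) (0,4) (2,2)
row 3: (3,4) (2,5) (0,3) (4,0) (6,2) (5,1) (1,6)
row 4: (6,2) (5,1) (2,5) (3,4) (0,3) (1,6) (4,0)
row 5: (4,0) (0,3) (6,2) (1,6) (3,4) (2,5) (5,1)
row 6: (0,1) (1,4) (5,0) (6,5) (2,6) (4,2) (3,3)
Orthogonality requires all 49 pairs distinct.
But the pair (1,5) repeats: cell (1,4) has L1 = 1, L2 = 5, and cell (2,0) has L1 = 1, L2 = 5.
A repeated pair means some other pair never occurs (only 21 distinct pairs out of 49), so the squares are not orthogonal.
Conclusion: NO.

NO


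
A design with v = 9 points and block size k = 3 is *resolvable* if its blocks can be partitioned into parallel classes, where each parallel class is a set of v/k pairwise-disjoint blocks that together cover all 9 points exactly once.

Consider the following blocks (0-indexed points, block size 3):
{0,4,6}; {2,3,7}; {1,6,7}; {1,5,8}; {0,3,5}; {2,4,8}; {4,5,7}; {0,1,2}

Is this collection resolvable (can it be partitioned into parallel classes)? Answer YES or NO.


v = 9, block size k = 3, number of blocks = 8.
For resolvability, blocks must partition into parallel classes of size v/k = 3.
Total blocks must therefore be a multiple of 3: 8 = 3·2 + 2 ⇒ not divisible ✗.
Resolvable? NO.

NO


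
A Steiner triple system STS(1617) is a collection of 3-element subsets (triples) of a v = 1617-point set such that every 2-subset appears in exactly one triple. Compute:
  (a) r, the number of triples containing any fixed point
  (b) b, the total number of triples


An STS(v) is a 2-(v, 3, 1) BIBD: block size k = 3, λ = 1.
Replication: r(k − 1) = λ(v − 1) ⇒ r·2 = 1617 − 1 = 1616 ⇒ r = 808.
Block count: b = v(v − 1)/6 = 1617·1616/6 = 2613072/6 = 435512.
(Check via bk = vr: 435512·3 = 1306536 = 1617·808 = 1306536 ✓.)

r = 808, b = 435512.


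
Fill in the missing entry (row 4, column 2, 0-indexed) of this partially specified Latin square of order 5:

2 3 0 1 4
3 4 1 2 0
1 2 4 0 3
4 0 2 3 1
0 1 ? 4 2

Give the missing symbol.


Row 4 contains symbols [0, 1, 2, 4] — missing [3].
Column 2 contains symbols [0, 1, 2, 4] — missing [3].
The missing symbol must appear in both missing sets; intersection = [3].
Therefore the hidden value is 3.

Missing value = 3.


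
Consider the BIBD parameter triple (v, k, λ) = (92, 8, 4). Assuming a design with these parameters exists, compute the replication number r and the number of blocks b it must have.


Any 2-(v, k, λ) BIBD satisfies two necessary conditions:
  (i)  Each point sits in r blocks, and counting incidences through any fixed point gives r(k − 1) = λ(v − 1), so r = λ(v − 1)/(k − 1).
  (ii) Total incidences bk = vr, so b = vr/k.
Step 1: r = λ(v − 1)/(k − 1) = 4·(92 − 1)/(8 − 1) = 4·91/7 = 364/7 = 52.
Step 2: b = vr/k = 92·52/8 = 4784/8 = 598.
Check integrality: r = 52 ∈ Z ✓, b = 598 ∈ Z ✓.
(These identities are necessary conditions: they determine r and b for any design with these parameters, but do not by themselves prove that one exists.)

r = 52, b = 598.


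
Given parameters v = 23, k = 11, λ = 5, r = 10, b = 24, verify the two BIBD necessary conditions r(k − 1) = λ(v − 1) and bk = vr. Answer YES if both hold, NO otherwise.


Condition (i): r(k − 1) = 10·10 = 100; λ(v − 1) = 5·22 = 110. Match? NO.
Condition (ii): bk = 24·11 = 264; vr = 23·10 = 230. Match? NO.
Both conditions hold? NO.

NO


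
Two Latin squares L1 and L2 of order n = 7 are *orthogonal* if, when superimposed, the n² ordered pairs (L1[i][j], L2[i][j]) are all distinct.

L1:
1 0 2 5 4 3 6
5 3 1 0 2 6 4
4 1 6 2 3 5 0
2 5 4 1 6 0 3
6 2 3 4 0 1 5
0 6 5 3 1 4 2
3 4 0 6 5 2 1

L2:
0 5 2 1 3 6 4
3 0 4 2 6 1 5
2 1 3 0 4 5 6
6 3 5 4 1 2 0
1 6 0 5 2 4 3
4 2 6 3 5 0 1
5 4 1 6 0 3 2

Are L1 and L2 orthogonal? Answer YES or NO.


Form the n² = 49 superimposed pairs (L1[i][j], L2[i][j]), row by row (rows and columns indexed from 0):
row 0: (1,0) (0,5) (2,2) (5,1) (4,3) (3,6) (6,4)
row 1: (5,3) (3,0) (1,4) (0,2) (2,6) (6,1) (4,5)
row 2: (4,2) (1,1) (6,3) (2,0) (3,4) (5,5) (0,6)
row 3: (2,6) (5,3) (4,5) (1,4) (6,1) (0,2) (3,0)
row 4: (6,1) (2,6) (3,0) (4,5) (0,2) (1,4) (5,3)
row 5: (0,4) (6,2) (5,6) (3,3) (1,5) (4,0) (2,1)
row 6: (3,5) (4,4) (0,1) (6,6) (5,0) (2,3) (1,2)
Orthogonality requires all 49 pairs distinct.
But the pair (2,6) repeats: cell (1,4) has L1 = 2, L2 = 6, and cell (3,0) has L1 = 2, L2 = 6.
A repeated pair means some other pair never occurs (only 35 distinct pairs out of 49), so the squares are not orthogonal.
Conclusion: NO.

NO


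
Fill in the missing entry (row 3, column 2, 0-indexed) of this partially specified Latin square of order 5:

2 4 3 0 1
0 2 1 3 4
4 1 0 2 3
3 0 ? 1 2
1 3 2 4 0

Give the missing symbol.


Row 3 contains symbols [0, 1, 2, 3] — missing [4].
Column 2 contains symbols [0, 1, 2, 3] — missing [4].
The missing symbol must appear in both missing sets; intersection = [4].
Therefore the hidden value is 4.

Missing value = 4.


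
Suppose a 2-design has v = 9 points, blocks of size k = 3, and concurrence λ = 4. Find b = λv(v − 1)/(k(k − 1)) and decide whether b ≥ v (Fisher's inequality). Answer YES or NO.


r = λ(v − 1)/(k − 1) = 4·8/2 = 16.
b = vr/k = 9·16/3 = 48.
Fisher's inequality: b ≥ v ⇔ 48 ≥ 9? YES.

YES


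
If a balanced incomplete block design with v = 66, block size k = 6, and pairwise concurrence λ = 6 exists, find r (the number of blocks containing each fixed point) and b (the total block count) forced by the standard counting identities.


Any 2-(v, k, λ) BIBD satisfies two necessary conditions:
  (i)  Each point sits in r blocks, and counting incidences through any fixed point gives r(k − 1) = λ(v − 1), so r = λ(v − 1)/(k − 1).
  (ii) Total incidences bk = vr, so b = vr/k.
Step 1: r = λ(v − 1)/(k − 1) = 6·(66 − 1)/(6 − 1) = 6·65/5 = 390/5 = 78.
Step 2: b = vr/k = 66·78/6 = 5148/6 = 858.
Check integrality: r = 78 ∈ Z ✓, b = 858 ∈ Z ✓.
(These identities are necessary conditions: they determine r and b for any design with these parameters, but do not by themselves prove that one exists.)

r = 78, b = 858.


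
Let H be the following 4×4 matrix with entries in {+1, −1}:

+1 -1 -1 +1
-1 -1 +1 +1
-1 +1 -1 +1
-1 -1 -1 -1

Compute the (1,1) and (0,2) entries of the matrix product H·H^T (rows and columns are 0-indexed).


Row 0 of H: [1, -1, -1, 1].
Row 1 of H: [-1, -1, 1, 1].
Row 2 of H: [-1, 1, -1, 1].
(H·H^T)[1][1] = Σ_j H[1][j]·H[1][j] = (-1)² + (-1)² + (1)² + (1)² = 1 + 1 + 1 + 1 = 4.
(H·H^T)[0][2] = Σ_j H[0][j]·H[2][j] = (1)·(-1) + (-1)·(1) + (-1)·(-1) + (1)·(1) = -1 + -1 + 1 + 1 = 0.
So rows 0 and 2 are orthogonal; the diagonal entry equals n = 4.

(1,1) entry = 4; (0,2) entry = 0.


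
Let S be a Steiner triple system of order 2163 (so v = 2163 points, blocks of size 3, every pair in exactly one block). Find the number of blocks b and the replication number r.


An STS(v) is a 2-(v, 3, 1) BIBD: block size k = 3, λ = 1.
Replication: r(k − 1) = λ(v − 1) ⇒ r·2 = 2163 − 1 = 2162 ⇒ r = 1081.
Block count: bk = vr ⇒ b·3 = 2163·1081 = 2338203 ⇒ b = 779401.

r = 1081, b = 779401.


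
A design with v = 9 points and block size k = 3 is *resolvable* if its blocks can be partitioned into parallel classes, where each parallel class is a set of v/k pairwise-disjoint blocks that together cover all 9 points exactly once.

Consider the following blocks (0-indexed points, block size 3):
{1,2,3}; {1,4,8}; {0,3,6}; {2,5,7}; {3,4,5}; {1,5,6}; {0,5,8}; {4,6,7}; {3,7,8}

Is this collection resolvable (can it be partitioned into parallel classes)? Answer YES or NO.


v = 9, block size k = 3, number of blocks = 9.
For resolvability, blocks must partition into parallel classes of size v/k = 3.
Total blocks must therefore be a multiple of 3: 9 = 3·3 + 0 ⇒ divisible ✓.
Consider block {3,4,5}. It intersects every other block in the collection, so no parallel class of size 3 can contain it.
Since every block must belong to some parallel class in a resolution, the collection cannot be partitioned into parallel classes.
Resolvable? NO.

NO


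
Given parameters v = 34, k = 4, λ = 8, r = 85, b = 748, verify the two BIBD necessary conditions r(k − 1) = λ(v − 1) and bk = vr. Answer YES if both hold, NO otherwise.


Condition (i): r(k − 1) = 85·3 = 255; λ(v − 1) = 8·33 = 264. Match? NO.
Condition (ii): bk = 748·4 = 2992; vr = 34·85 = 2890. Match? NO.
Both conditions hold? NO.

NO


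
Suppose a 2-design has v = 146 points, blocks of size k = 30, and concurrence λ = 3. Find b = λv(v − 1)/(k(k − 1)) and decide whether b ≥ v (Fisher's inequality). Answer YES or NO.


b = λv(v − 1)/(k(k − 1)) = 3·146·145/(30·29) = 63510/870 = 73.
Compare with v = 146: b < v, so Fisher's inequality fails.

NO


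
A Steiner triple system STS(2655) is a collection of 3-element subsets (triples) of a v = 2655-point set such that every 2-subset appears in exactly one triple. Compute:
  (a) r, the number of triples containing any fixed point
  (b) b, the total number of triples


An STS(v) is a 2-(v, 3, 1) BIBD: block size k = 3, λ = 1.
Replication: r(k − 1) = λ(v − 1) ⇒ r·2 = 2655 − 1 = 2654 ⇒ r = 1327.
Block count: bk = vr ⇒ b·3 = 2655·1327 = 3523185 ⇒ b = 1174395.
(Check via b = v(v − 1)/6 = 2655·2654/6 = 7046370/6 = 1174395.)

r = 1327, b = 1174395.


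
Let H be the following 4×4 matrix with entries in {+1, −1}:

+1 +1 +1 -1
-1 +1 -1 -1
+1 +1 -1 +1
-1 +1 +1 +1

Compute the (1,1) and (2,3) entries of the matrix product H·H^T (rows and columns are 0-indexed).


Row 1 of H: [-1, 1, -1, -1].
Row 2 of H: [1, 1, -1, 1].
Row 3 of H: [-1, 1, 1, 1].
(H·H^T)[1][1] = Σ_j H[1][j]·H[1][j] = (-1)² + (1)² + (-1)² + (-1)² = 1 + 1 + 1 + 1 = 4.
(H·H^T)[2][3] = Σ_j H[2][j]·H[3][j] = (1)·(-1) + (1)·(1) + (-1)·(1) + (1)·(1) = -1 + 1 + -1 + 1 = 0.
So rows 2 and 3 are orthogonal; the diagonal entry equals n = 4.

(1,1) entry = 4; (2,3) entry = 0.


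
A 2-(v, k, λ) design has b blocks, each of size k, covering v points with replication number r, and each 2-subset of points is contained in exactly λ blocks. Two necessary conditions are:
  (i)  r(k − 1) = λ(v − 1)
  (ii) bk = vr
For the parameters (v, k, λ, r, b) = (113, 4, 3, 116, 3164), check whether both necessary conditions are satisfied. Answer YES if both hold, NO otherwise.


Condition (i): r(k − 1) = 116·3 = 348; λ(v − 1) = 3·112 = 336. Match? NO.
Condition (ii): bk = 3164·4 = 12656; vr = 113·116 = 13108. Match? NO.
Both conditions hold? NO.

NO


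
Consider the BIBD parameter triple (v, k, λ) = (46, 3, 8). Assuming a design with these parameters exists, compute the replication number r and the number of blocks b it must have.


Any 2-(v, k, λ) BIBD satisfies two necessary conditions:
  (i)  Each point sits in r blocks, and counting incidences through any fixed point gives r(k − 1) = λ(v − 1), so r = λ(v − 1)/(k − 1).
  (ii) Total incidences bk = vr, so b = vr/k.
Step 1: r = λ(v − 1)/(k − 1) = 8·(46 − 1)/(3 − 1) = 8·45/2 = 360/2 = 180.
Step 2: b = vr/k = 46·180/3 = 8280/3 = 2760.
Check integrality: r = 180 ∈ Z ✓, b = 2760 ∈ Z ✓.
(These identities are necessary conditions: they determine r and b for any design with these parameters, but do not by themselves prove that one exists.)

r = 180, b = 2760.


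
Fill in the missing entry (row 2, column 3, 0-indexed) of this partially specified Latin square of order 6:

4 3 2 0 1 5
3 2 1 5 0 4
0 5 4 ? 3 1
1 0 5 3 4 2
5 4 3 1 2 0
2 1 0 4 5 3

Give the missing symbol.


Row 2 contains symbols [0, 1, 3, 4, 5] — missing [2].
Column 3 contains symbols [0, 1, 3, 4, 5] — missing [2].
The missing symbol must appear in both missing sets; intersection = [2].
Therefore the hidden value is 2.

Missing value = 2.


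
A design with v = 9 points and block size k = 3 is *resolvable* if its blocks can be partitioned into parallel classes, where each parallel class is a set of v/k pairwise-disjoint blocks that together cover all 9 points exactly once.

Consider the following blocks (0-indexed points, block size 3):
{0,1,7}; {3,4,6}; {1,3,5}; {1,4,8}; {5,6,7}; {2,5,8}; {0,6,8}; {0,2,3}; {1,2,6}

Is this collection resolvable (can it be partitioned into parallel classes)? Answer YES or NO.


v = 9, block size k = 3, number of blocks = 9.
For resolvability, blocks must partition into parallel classes of size v/k = 3.
Total blocks must therefore be a multiple of 3: 9 = 3·3 + 0 ⇒ divisible ✓.
Consider block {1,3,5}. The only other block(s) in the collection disjoint from it are {0,6,8} — just 1 block(s). Any parallel class containing {1,3,5} would need 2 other blocks each disjoint from it, so no parallel class of size 3 can contain {1,3,5}.
Since every block must belong to some parallel class in a resolution, the collection cannot be partitioned into parallel classes.
Resolvable? NO.

NO


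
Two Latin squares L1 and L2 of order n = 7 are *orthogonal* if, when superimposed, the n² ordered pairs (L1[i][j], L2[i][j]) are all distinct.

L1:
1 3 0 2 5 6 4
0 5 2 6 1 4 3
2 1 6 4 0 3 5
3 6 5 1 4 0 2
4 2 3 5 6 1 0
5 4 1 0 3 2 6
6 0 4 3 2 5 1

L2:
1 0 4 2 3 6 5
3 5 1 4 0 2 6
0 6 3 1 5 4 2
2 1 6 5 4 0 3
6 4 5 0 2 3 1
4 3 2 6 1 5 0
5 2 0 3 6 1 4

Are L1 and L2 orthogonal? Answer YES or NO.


Form the n² = 49 superimposed pairs (L1[i][j], L2[i][j]), row by row (rows and columns indexed from 0):
row 0: (1,1) (3,0) (0,4) (2,2) (5,3) (6,6) (4,5)
row 1: (0,3) (5,5) (2,1) (6,4) (1,0) (4,2) (3,6)
row 2: (2,0) (1,6) (6,3) (4,1) (0,5) (3,4) (5,2)
row 3: (3,2) (6,1) (5,6) (1,5) (4,4) (0,0) (2,3)
row 4: (4,6) (2,4) (3,5) (5,0) (6,2) (1,3) (0,1)
row 5: (5,4) (4,3) (1,2) (0,6) (3,1) (2,5) (6,0)
row 6: (6,5) (0,2) (4,0) (3,3) (2,6) (5,1) (1,4)
Orthogonality requires all 49 pairs distinct.
Check by first coordinate: for each symbol s of L1, list the L2 entries in the n cells where L1 = s; they must all differ.
  L1 = 0: L2 entries (in reading order) 4, 3, 5, 0, 1, 6, 2 — all 7 distinct ✓
  L1 = 1: L2 entries (in reading order) 1, 0, 6, 5, 3, 2, 4 — all 7 distinct ✓
  L1 = 2: L2 entries (in reading order) 2, 1, 0, 3, 4, 5, 6 — all 7 distinct ✓
  L1 = 3: L2 entries (in reading order) 0, 6, 4, 2, 5, 1, 3 — all 7 distinct ✓
  L1 = 4: L2 entries (in reading order) 5, 2, 1, 4, 6, 3, 0 — all 7 distinct ✓
  L1 = 5: L2 entries (in reading order) 3, 5, 2, 6, 0, 4, 1 — all 7 distinct ✓
  L1 = 6: L2 entries (in reading order) 6, 4, 3, 1, 2, 0, 5 — all 7 distinct ✓
Every symbol of L1 meets every symbol of L2 exactly once, so all 49 pairs are distinct (49 of 49).
Conclusion: YES.

YES


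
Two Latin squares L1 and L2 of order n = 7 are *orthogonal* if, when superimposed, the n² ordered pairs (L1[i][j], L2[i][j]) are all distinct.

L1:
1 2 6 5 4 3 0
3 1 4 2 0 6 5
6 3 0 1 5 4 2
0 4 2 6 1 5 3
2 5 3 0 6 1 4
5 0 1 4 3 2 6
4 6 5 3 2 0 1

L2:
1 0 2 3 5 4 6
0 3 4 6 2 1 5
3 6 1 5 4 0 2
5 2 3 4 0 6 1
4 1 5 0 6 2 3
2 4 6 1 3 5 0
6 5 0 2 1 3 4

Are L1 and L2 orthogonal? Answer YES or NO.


Form the n² = 49 superimposed pairs (L1[i][j], L2[i][j]), row by row (rows and columns indexed from 0):
row 0: (1,1) (2,0) (6,2) (5,3) (4,5) (3,4) (0,6)
row 1: (3,0) (1,3) (4,4) (2,6) (0,2) (6,1) (5,5)
row 2: (6,3) (3,6) (0,1) (1,5) (5,4) (4,0) (2,2)
row 3: (0,5) (4,2) (2,3) (6,4) (1,0) (5,6) (3,1)
row 4: (2,4) (5,1) (3,5) (0,0) (6,6) (1,2) (4,3)
row 5: (5,2) (0,4) (1,6) (4,1) (3,3) (2,5) (6,0)
row 6: (4,6) (6,5) (5,0) (3,2) (2,1) (0,3) (1,4)
Orthogonality requires all 49 pairs distinct.
Check by first coordinate: for each symbol s of L1, list the L2 entries in the n cells where L1 = s; they must all differ.
  L1 = 0: L2 entries (in reading order) 6, 2, 1, 5, 0, 4, 3 — all 7 distinct ✓
  L1 = 1: L2 entries (in reading order) 1, 3, 5, 0, 2, 6, 4 — all 7 distinct ✓
  L1 = 2: L2 entries (in reading order) 0, 6, 2, 3, 4, 5, 1 — all 7 distinct ✓
  L1 = 3: L2 entries (in reading order) 4, 0, 6, 1, 5, 3, 2 — all 7 distinct ✓
  L1 = 4: L2 entries (in reading order) 5, 4, 0, 2, 3, 1, 6 — all 7 distinct ✓
  L1 = 5: L2 entries (in reading order) 3, 5, 4, 6, 1, 2, 0 — all 7 distinct ✓
  L1 = 6: L2 entries (in reading order) 2, 1, 3, 4, 6, 0, 5 — all 7 distinct ✓
Every symbol of L1 meets every symbol of L2 exactly once, so all 49 pairs are distinct (49 of 49).
Conclusion: YES.

YES
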